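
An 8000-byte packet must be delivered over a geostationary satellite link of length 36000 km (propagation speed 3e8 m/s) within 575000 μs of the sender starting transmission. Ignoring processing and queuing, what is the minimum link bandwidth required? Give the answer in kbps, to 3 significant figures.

141 kbps

L = 64000 bits.
Propagation delay = 36000000 / 300000000 = 120000 μs.
Transmission budget = 575000 − 120000 = 455000 μs.
R ≥ L / t_tx = 64000 bits / 0.455 s = 141 kbps.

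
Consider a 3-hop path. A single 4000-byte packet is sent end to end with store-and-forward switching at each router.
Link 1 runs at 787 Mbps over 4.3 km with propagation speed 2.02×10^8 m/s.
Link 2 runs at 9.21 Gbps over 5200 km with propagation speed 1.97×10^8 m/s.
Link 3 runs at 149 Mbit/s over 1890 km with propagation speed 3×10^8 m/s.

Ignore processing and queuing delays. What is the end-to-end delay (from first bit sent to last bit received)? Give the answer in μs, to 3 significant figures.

33000 μs

L = 4000 × 8 = 32000 bits.
Transmission delays (L/R per hop): 40.6607, 3.47448, 214.765 μs; sum = 258.9 μs.
Propagation delays (d/s per hop): 21.2871, 26395.9, 6300 μs; sum = 32717.2 μs.
End-to-end = 33000 μs.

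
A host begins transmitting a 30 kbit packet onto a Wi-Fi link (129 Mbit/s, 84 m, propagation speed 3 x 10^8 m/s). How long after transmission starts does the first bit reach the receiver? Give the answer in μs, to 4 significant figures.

First bit experiences only propagation delay: d/s = 84/300000000 = 0.2800 μs.

0.2800 μs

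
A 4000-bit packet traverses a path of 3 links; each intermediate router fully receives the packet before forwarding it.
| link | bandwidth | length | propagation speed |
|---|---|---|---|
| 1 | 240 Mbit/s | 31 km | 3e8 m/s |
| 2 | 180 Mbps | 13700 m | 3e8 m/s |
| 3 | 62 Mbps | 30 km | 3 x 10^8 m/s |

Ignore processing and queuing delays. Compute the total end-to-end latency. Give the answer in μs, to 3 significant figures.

Transmission delays (L/R per hop): 16.6667, 22.2222, 64.5161 μs; sum = 103.405 μs.
Propagation delays (d/s per hop): 103.333, 45.6667, 100 μs; sum = 249 μs.
End-to-end = 352 μs.

352 μs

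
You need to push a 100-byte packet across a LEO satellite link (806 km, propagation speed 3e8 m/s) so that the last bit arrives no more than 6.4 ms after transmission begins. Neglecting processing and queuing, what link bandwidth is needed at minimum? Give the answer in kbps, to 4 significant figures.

215.4 kbps

L = 800 bits.
Propagation delay = 806000 / 300000000 = 2.68667 ms.
Transmission budget = 6.4 − 2.68667 = 3.71333 ms.
R ≥ L / t_tx = 800 bits / 0.00371333 s = 215.4 kbps.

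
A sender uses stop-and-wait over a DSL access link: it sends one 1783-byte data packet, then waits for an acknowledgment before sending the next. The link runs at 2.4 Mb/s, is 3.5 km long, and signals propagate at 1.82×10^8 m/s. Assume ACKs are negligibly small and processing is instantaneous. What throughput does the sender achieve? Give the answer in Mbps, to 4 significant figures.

2.385 Mbps

t_tx = L/R = 14264/2400000 = 0.00594333 s.
t_prop = 3500/182000000 = 1.92308e-05 s; RTT = 3.84615e-05 s.
Cycle = t_tx + RTT = 0.00598179 s.
Throughput = L / cycle = 14264 / 0.00598179 = 2.385 Mbps.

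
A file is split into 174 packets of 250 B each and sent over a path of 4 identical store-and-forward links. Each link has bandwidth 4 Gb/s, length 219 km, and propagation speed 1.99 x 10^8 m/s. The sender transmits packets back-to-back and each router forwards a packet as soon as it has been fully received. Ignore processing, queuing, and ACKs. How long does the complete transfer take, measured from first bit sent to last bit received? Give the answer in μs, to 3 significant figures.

4490 μs

Per-hop transmission t_tx = L/R = 2000/4000000000 = 0.5 μs.
Per-hop propagation t_prop = 219000/199000000 = 1100.5 μs.
Pipeline fill: first packet needs 4·t_tx to clear all hops; remaining 173 packets each add one t_tx.
Total = (4+174-1)·t_tx + 4·t_prop = 177·0.5 + 4·1100.5 = 4490 μs.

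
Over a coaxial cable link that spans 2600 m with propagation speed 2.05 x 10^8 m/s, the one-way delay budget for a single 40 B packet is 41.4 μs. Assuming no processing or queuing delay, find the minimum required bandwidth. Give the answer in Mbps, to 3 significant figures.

11.1 Mbps

L = 320 bits.
Propagation delay = 2600 / 2.05e+08 = 12.6829 μs.
Transmission budget = 41.4 − 12.6829 = 28.7171 μs.
R ≥ L / t_tx = 320 bits / 2.87171e-05 s = 11.1 Mbps.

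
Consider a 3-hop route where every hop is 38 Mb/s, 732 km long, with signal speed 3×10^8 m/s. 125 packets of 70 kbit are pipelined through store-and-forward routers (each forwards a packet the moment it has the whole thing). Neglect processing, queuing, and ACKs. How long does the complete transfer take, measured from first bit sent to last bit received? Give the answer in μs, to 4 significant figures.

Per-hop transmission t_tx = L/R = 70000/38000000 = 1842.11 μs.
Per-hop propagation t_prop = 732000/300000000 = 2440 μs.
Pipeline fill: first packet needs 3·t_tx to clear all hops; remaining 124 packets each add one t_tx.
Total = (3+125-1)·t_tx + 3·t_prop = 127·1842.11 + 3·2440 = 241300 μs.

241300 μs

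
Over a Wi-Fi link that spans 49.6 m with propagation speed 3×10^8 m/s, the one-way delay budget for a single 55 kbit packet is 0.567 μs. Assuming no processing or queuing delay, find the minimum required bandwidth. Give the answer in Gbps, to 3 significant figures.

Propagation delay = 49.6 / 300000000 = 0.165333 μs.
Transmission budget = 0.567 − 0.165333 = 0.401667 μs.
R ≥ L / t_tx = 55000 bits / 4.01667e-07 s = 137 Gbps.

137 Gbps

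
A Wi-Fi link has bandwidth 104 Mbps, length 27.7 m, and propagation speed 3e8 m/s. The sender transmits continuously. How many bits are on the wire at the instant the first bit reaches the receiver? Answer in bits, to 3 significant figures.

Propagation delay = 27.7 / 300000000 = 9.23333e-08 s.
BDP = R × t_prop = 104000000 × 9.23333e-08 = 9.60267 bits.

9.60 bits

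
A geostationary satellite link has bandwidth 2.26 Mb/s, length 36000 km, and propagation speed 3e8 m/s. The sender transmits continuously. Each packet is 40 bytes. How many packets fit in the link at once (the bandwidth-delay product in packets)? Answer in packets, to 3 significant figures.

848 packets

Propagation delay = 36000000 / 300000000 = 0.12 s.
BDP = R × t_prop = 2260000 × 0.12 = 271200 bits.
In packets of 320 bits: 848 packets.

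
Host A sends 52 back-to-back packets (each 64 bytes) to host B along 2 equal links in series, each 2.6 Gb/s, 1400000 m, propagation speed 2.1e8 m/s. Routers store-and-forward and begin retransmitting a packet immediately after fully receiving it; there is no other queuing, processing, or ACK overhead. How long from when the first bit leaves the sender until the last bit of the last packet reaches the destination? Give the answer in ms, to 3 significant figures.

13.3 ms

Per-hop transmission t_tx = L/R = 512/2600000000 = 0.000196923 ms.
Per-hop propagation t_prop = 1400000/210000000 = 6.66667 ms.
Pipeline fill: first packet needs 2·t_tx to clear all hops; remaining 51 packets each add one t_tx.
Total = (2+52-1)·t_tx + 2·t_prop = 53·0.000196923 + 2·6.66667 = 13.3 ms.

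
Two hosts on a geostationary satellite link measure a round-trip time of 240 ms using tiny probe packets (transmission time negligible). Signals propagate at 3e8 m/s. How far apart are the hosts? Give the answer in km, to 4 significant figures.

36000 km

One-way propagation = RTT/2 = 120 ms.
d = s × t = 300000000 × 0.12 = 36000 km.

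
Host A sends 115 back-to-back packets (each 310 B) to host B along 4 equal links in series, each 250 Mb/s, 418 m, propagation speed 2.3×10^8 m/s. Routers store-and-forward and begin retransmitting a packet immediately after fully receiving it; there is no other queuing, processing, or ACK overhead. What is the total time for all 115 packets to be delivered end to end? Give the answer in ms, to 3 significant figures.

Per-hop transmission t_tx = L/R = 2480/250000000 = 0.00992 ms.
Per-hop propagation t_prop = 418/2.3e+08 = 0.00181739 ms.
Pipeline fill: first packet needs 4·t_tx to clear all hops; remaining 114 packets each add one t_tx.
Total = (4+115-1)·t_tx + 4·t_prop = 118·0.00992 + 4·0.00181739 = 1.18 ms.

1.18 ms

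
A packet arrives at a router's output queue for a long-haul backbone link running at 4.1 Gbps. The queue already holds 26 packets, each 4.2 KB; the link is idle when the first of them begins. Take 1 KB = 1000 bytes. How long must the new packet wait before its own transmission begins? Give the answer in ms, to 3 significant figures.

Each queued packet: L/R = 33600/4.1e+09 = 0.00819512 ms.
26 queued → 0.213073 ms.
Queuing delay = 0.213 ms.

0.213 ms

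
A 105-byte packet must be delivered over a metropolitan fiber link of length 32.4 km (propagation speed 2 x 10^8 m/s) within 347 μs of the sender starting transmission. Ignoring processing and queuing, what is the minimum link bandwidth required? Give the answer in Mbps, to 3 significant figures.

L = 840 bits.
Propagation delay = 32400 / 200000000 = 162 μs.
Transmission budget = 347 − 162 = 185 μs.
R ≥ L / t_tx = 840 bits / 0.000185 s = 4.54 Mbps.

4.54 Mbps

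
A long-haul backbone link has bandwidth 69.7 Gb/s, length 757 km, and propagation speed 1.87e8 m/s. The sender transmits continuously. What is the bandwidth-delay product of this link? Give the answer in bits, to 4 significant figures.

Propagation delay = 757000 / 187000000 = 0.00404813 s.
BDP = R × t_prop = 69700000000 × 0.00404813 = 282155000 bits.

282200000 bits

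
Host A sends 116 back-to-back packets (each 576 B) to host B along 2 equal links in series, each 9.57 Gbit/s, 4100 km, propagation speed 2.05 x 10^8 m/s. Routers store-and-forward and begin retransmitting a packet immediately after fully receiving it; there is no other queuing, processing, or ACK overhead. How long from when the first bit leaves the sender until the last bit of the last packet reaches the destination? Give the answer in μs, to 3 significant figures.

40100 μs

Per-hop transmission t_tx = L/R = 4608/9570000000 = 0.481505 μs.
Per-hop propagation t_prop = 4100000/2.05e+08 = 20000 μs.
Pipeline fill: first packet needs 2·t_tx to clear all hops; remaining 115 packets each add one t_tx.
Total = (2+116-1)·t_tx + 2·t_prop = 117·0.481505 + 2·20000 = 40100 μs.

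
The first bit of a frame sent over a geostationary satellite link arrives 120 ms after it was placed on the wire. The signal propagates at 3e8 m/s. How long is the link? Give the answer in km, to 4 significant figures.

d = s × t_prop = 300000000 × 0.12 = 36000 km.

36000 km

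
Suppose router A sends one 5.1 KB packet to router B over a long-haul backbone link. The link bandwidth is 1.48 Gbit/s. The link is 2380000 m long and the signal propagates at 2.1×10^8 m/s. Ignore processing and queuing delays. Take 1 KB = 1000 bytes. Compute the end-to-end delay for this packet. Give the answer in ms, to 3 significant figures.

L = 40800 bits.
Transmission delay = L/R = 40800 / 1480000000 = 0.0275676 ms.
Propagation delay = d/s = 2380000 m / 210000000 m/s = 11.3333 ms.
Total = 11.4 ms.

11.4 ms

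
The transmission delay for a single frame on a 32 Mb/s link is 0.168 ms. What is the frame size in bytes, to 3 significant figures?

L = R × t_tx = 32000000 b/s × 0.000168 s = 5376 bits.
In bytes: 5376 / 8 = 672 bytes.

672 bytes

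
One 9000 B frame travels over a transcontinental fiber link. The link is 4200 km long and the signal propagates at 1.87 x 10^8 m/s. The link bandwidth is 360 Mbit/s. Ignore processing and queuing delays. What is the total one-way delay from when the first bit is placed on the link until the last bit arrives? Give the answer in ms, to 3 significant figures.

22.7 ms

L = 9000 × 8 = 72000 bits.
Transmission delay = L/R = 72000 / 360000000 = 0.2 ms.
Propagation delay = d/s = 4200000 m / 187000000 m/s = 22.4599 ms.
Total = 22.7 ms.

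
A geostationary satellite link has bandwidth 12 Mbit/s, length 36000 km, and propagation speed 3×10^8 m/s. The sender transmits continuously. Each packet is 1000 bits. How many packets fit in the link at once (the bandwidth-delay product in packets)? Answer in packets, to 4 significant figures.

1440 packets

Propagation delay = 36000000 / 300000000 = 0.12 s.
BDP = R × t_prop = 12000000 × 0.12 = 1440000 bits.
In packets of 1000 bits: 1440 packets.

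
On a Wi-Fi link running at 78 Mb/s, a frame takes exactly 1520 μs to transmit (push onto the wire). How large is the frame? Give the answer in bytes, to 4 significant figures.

L = R × t_tx = 78000000 b/s × 0.00152 s = 118560 bits.
In bytes: 118560 / 8 = 14820 bytes.

14820 bytes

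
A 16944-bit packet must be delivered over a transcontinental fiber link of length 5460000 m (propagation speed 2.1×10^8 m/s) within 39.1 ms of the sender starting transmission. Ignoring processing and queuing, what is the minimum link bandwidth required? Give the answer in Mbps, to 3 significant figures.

1.29 Mbps

Propagation delay = 5460000 / 210000000 = 26 ms.
Transmission budget = 39.1 − 26 = 13.1 ms.
R ≥ L / t_tx = 16944 bits / 0.0131 s = 1.29 Mbps.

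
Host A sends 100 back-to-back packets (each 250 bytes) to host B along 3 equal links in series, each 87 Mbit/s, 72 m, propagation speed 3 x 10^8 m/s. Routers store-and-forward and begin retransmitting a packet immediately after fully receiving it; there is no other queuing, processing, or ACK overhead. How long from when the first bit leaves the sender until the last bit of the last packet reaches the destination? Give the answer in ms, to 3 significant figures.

Per-hop transmission t_tx = L/R = 2000/87000000 = 0.0229885 ms.
Per-hop propagation t_prop = 72/300000000 = 0.00024 ms.
Pipeline fill: first packet needs 3·t_tx to clear all hops; remaining 99 packets each add one t_tx.
Total = (3+100-1)·t_tx + 3·t_prop = 102·0.0229885 + 3·0.00024 = 2.35 ms.

2.35 ms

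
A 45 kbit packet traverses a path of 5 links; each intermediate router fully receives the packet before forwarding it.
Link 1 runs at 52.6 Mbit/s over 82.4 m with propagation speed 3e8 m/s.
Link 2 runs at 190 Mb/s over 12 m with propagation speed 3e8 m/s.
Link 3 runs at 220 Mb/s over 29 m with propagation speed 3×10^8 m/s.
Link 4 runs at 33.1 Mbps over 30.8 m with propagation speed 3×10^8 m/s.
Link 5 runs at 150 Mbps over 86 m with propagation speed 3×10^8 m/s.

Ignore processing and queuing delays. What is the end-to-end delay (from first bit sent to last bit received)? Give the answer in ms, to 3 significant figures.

2.96 ms

L = 45000 bits.
Transmission delays (L/R per hop): 0.855513, 0.236842, 0.204545, 1.35952, 0.3 ms; sum = 2.95642 ms.
Propagation delays (d/s per hop): 0.000274667, 4e-05, 9.66667e-05, 0.000102667, 0.000286667 ms; sum = 0.000800667 ms.
End-to-end = 2.96 ms.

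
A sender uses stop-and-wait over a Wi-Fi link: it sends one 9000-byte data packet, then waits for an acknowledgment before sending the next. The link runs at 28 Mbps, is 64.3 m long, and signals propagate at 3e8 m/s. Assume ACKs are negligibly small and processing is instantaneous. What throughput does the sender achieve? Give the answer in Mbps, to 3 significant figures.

t_tx = L/R = 72000/28000000 = 0.00257143 s.
t_prop = 64.3/300000000 = 2.14333e-07 s; RTT = 4.28667e-07 s.
Cycle = t_tx + RTT = 0.00257186 s.
Throughput = L / cycle = 72000 / 0.00257186 = 28.0 Mbps.

28.0 Mbps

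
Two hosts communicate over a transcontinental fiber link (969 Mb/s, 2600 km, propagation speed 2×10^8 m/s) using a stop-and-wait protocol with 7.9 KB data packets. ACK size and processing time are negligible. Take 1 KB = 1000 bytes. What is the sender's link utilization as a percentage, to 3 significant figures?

t_tx = L/R = 63200/969000000 = 6.52219e-05 s.
t_prop = 2600000/200000000 = 0.013 s; RTT = 0.026 s.
Cycle = t_tx + RTT = 0.0260652 s.
Utilization = t_tx / cycle = 6.52219e-05/0.0260652 = 0.250 %.

0.250 %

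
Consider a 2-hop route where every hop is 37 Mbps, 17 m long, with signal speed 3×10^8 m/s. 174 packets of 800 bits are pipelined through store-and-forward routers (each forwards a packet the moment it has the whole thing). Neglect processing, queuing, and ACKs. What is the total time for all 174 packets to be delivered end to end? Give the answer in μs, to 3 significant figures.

Per-hop transmission t_tx = L/R = 800/37000000 = 21.6216 μs.
Per-hop propagation t_prop = 17/300000000 = 0.0566667 μs.
Pipeline fill: first packet needs 2·t_tx to clear all hops; remaining 173 packets each add one t_tx.
Total = (2+174-1)·t_tx + 2·t_prop = 175·21.6216 + 2·0.0566667 = 3780 μs.

3780 μs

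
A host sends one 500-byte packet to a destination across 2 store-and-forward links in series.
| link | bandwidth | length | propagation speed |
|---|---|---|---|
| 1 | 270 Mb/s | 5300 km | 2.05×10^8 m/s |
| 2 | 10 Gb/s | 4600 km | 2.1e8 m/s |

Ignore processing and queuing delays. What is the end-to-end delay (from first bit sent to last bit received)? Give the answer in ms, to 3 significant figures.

L = 500 × 8 = 4000 bits.
Transmission delays (L/R per hop): 0.0148148, 0.0004 ms; sum = 0.0152148 ms.
Propagation delays (d/s per hop): 25.8537, 21.9048 ms; sum = 47.7584 ms.
End-to-end = 47.8 ms.

47.8 ms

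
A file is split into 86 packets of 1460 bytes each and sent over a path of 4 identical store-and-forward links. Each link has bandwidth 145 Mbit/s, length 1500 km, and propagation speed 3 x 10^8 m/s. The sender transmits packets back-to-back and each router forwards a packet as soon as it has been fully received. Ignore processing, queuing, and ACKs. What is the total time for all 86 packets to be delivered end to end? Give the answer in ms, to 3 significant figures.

27.2 ms

Per-hop transmission t_tx = L/R = 11680/145000000 = 0.0805517 ms.
Per-hop propagation t_prop = 1500000/300000000 = 5 ms.
Pipeline fill: first packet needs 4·t_tx to clear all hops; remaining 85 packets each add one t_tx.
Total = (4+86-1)·t_tx + 4·t_prop = 89·0.0805517 + 4·5 = 27.2 ms.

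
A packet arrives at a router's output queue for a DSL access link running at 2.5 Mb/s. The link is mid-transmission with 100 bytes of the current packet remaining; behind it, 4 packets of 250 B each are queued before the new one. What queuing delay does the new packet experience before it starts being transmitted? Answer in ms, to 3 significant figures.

3.52 ms

Each queued packet: L/R = 2000/2500000 = 0.8 ms.
4 queued → 3.2 ms.
Plus remaining 800 bits of current packet: 0.32 ms.
Queuing delay = 3.52 ms.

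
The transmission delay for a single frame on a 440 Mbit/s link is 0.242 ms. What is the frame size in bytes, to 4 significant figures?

L = R × t_tx = 440000000 b/s × 0.000242 s = 106480 bits.
In bytes: 106480 / 8 = 13310 bytes.

13310 bytes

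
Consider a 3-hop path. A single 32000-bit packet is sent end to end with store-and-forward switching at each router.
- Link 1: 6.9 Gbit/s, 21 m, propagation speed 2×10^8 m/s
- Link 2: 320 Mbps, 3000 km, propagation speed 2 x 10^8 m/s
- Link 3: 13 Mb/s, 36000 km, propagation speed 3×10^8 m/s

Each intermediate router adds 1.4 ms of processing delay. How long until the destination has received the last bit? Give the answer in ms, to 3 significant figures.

140 ms

Transmission delays (L/R per hop): 0.00463768, 0.1, 2.46154 ms; sum = 2.56618 ms.
Propagation delays (d/s per hop): 0.000105, 15, 120 ms; sum = 135 ms.
Processing at 2 router(s): 2 × 1.4 ms = 2.8 ms.
End-to-end = 140 ms.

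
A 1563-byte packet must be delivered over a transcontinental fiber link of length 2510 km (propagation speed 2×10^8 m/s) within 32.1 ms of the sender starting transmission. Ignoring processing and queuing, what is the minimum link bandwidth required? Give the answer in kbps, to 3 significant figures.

640 kbps

L = 12504 bits.
Propagation delay = 2510000 / 200000000 = 12.55 ms.
Transmission budget = 32.1 − 12.55 = 19.55 ms.
R ≥ L / t_tx = 12504 bits / 0.01955 s = 640 kbps.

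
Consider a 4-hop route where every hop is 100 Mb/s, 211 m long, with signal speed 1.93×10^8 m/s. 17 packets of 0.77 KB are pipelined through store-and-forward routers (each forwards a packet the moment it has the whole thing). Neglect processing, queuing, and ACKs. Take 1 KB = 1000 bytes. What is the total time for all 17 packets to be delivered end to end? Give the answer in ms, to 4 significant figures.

1.236 ms

Per-hop transmission t_tx = L/R = 6160/100000000 = 0.0616 ms.
Per-hop propagation t_prop = 211/193000000 = 0.00109326 ms.
Pipeline fill: first packet needs 4·t_tx to clear all hops; remaining 16 packets each add one t_tx.
Total = (4+17-1)·t_tx + 4·t_prop = 20·0.0616 + 4·0.00109326 = 1.236 ms.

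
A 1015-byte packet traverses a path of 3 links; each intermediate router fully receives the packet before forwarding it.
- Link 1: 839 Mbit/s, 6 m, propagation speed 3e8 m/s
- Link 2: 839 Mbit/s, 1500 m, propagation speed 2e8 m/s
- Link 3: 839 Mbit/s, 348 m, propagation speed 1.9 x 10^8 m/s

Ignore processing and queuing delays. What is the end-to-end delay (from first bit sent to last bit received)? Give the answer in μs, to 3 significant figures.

L = 1015 × 8 = 8120 bits.
Transmission delay per hop = L/R = 8120/839000000 = 9.67819 μs; 3 hops → 29.0346 μs.
Propagation delays (d/s per hop): 0.02, 7.5, 1.83158 μs; sum = 9.35158 μs.
End-to-end = 38.4 μs.

38.4 μs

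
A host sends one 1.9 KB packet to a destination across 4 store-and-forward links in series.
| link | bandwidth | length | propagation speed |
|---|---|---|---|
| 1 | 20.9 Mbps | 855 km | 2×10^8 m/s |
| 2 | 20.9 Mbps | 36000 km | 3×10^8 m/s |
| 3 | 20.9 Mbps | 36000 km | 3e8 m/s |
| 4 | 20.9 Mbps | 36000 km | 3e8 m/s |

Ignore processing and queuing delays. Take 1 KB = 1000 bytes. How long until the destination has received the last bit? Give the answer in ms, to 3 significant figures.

367 ms

L = 15200 bits.
Transmission delay per hop = L/R = 15200/20900000 = 0.727273 ms; 4 hops → 2.90909 ms.
Propagation delays (d/s per hop): 4.275, 120, 120, 120 ms; sum = 364.275 ms.
End-to-end = 367 ms.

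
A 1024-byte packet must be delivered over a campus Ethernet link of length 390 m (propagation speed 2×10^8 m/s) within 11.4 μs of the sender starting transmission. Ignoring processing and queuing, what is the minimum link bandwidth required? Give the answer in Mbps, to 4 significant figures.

866.9 Mbps

L = 8192 bits.
Propagation delay = 390 / 200000000 = 1.95 μs.
Transmission budget = 11.4 − 1.95 = 9.45 μs.
R ≥ L / t_tx = 8192 bits / 9.45e-06 s = 866.9 Mbps.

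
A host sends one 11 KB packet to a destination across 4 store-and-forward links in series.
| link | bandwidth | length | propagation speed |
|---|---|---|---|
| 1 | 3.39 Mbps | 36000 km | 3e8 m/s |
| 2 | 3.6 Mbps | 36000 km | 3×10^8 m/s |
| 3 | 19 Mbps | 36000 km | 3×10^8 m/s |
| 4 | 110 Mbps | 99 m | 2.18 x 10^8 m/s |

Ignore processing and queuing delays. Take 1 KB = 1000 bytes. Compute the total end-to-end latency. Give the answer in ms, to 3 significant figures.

L = 88000 bits.
Transmission delays (L/R per hop): 25.9587, 24.4444, 4.63158, 0.8 ms; sum = 55.8347 ms.
Propagation delays (d/s per hop): 120, 120, 120, 0.000454128 ms; sum = 360 ms.
End-to-end = 416 ms.

416 ms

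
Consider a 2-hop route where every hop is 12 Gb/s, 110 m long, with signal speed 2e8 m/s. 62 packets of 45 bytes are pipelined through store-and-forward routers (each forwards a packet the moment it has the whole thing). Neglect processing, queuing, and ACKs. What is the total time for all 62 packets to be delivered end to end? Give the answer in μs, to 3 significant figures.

2.99 μs

Per-hop transmission t_tx = L/R = 360/12000000000 = 0.03 μs.
Per-hop propagation t_prop = 110/200000000 = 0.55 μs.
Pipeline fill: first packet needs 2·t_tx to clear all hops; remaining 61 packets each add one t_tx.
Total = (2+62-1)·t_tx + 2·t_prop = 63·0.03 + 2·0.55 = 2.99 μs.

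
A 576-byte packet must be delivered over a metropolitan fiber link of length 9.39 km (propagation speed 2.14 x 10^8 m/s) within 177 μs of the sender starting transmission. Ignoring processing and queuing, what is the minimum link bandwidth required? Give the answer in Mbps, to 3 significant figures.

L = 4608 bits.
Propagation delay = 9390 / 214000000 = 43.8785 μs.
Transmission budget = 177 − 43.8785 = 133.121 μs.
R ≥ L / t_tx = 4608 bits / 0.000133121 s = 34.6 Mbps.

34.6 Mbps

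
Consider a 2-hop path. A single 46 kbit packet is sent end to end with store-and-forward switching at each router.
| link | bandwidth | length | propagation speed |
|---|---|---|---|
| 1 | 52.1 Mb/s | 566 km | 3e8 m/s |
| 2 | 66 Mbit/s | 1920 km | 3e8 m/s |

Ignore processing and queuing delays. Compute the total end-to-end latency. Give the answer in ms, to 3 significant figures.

L = 46000 bits.
Transmission delays (L/R per hop): 0.882917, 0.69697 ms; sum = 1.57989 ms.
Propagation delays (d/s per hop): 1.88667, 6.4 ms; sum = 8.28667 ms.
End-to-end = 9.87 ms.

9.87 ms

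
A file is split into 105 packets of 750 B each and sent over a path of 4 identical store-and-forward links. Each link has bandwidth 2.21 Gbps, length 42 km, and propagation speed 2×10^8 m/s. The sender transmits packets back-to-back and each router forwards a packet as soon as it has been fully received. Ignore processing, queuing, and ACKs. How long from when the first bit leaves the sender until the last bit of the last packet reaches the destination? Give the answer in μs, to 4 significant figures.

Per-hop transmission t_tx = L/R = 6000/2210000000 = 2.71493 μs.
Per-hop propagation t_prop = 42000/200000000 = 210 μs.
Pipeline fill: first packet needs 4·t_tx to clear all hops; remaining 104 packets each add one t_tx.
Total = (4+105-1)·t_tx + 4·t_prop = 108·2.71493 + 4·210 = 1133 μs.

1133 μs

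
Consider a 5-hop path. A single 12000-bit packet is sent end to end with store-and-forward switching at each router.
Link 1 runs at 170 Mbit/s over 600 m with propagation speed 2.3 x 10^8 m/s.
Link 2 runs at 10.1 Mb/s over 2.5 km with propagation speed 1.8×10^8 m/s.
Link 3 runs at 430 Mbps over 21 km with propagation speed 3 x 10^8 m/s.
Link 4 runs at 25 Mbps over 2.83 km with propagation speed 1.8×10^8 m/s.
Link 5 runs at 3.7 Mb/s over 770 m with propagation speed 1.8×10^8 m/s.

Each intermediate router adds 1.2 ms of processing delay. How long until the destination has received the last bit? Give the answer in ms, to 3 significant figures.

9.92 ms

Transmission delays (L/R per hop): 0.0705882, 1.18812, 0.027907, 0.48, 3.24324 ms; sum = 5.00986 ms.
Propagation delays (d/s per hop): 0.0026087, 0.0138889, 0.07, 0.0157222, 0.00427778 ms; sum = 0.106498 ms.
Processing at 4 router(s): 4 × 1.2 ms = 4.8 ms.
End-to-end = 9.92 ms.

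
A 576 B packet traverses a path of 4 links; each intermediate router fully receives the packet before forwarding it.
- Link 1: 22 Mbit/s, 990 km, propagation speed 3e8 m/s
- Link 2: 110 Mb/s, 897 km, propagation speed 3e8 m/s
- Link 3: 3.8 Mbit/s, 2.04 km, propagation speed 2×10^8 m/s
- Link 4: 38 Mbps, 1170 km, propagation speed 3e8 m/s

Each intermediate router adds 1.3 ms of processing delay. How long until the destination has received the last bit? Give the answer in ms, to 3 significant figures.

L = 576 × 8 = 4608 bits.
Transmission delays (L/R per hop): 0.209455, 0.0418909, 1.21263, 0.121263 ms; sum = 1.58524 ms.
Propagation delays (d/s per hop): 3.3, 2.99, 0.0102, 3.9 ms; sum = 10.2002 ms.
Processing at 3 router(s): 3 × 1.3 ms = 3.9 ms.
End-to-end = 15.7 ms.

15.7 ms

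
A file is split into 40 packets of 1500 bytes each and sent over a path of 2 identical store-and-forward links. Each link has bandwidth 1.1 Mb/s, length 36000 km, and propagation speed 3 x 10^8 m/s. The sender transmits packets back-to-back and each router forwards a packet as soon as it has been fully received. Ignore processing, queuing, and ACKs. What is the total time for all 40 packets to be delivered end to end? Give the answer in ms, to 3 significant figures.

687 ms

Per-hop transmission t_tx = L/R = 12000/1100000 = 10.9091 ms.
Per-hop propagation t_prop = 36000000/300000000 = 120 ms.
Pipeline fill: first packet needs 2·t_tx to clear all hops; remaining 39 packets each add one t_tx.
Total = (2+40-1)·t_tx + 2·t_prop = 41·10.9091 + 2·120 = 687 ms.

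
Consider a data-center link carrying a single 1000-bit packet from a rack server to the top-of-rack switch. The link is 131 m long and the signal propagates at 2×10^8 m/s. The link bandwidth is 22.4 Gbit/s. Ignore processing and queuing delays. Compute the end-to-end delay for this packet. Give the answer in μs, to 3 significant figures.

0.700 μs

Transmission delay = L/R = 1000 / 22400000000 = 0.0446429 μs.
Propagation delay = d/s = 131 m / 200000000 m/s = 0.655 μs.
Total = 0.700 μs.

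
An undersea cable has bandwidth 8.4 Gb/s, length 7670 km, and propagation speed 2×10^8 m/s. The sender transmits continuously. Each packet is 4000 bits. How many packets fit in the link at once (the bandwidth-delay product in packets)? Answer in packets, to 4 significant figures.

80540 packets

Propagation delay = 7670000 / 200000000 = 0.03835 s.
BDP = R × t_prop = 8400000000 × 0.03835 = 322140000 bits.
In packets of 4000 bits: 80540 packets.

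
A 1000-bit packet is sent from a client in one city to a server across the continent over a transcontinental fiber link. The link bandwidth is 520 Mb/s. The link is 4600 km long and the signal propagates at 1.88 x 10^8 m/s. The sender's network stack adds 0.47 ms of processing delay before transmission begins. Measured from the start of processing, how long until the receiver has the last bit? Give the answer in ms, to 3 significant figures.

Transmission delay = L/R = 1000 / 520000000 = 0.00192308 ms.
Propagation delay = d/s = 4600000 m / 188000000 m/s = 24.4681 ms.
Plus processing delay 0.47 ms = 0.47 ms.
Total = 24.9 ms.

24.9 ms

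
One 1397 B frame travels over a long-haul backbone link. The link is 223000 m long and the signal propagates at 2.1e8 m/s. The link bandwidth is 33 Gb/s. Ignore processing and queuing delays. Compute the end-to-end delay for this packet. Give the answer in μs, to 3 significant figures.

1060 μs

L = 1397 × 8 = 11176 bits.
Transmission delay = L/R = 11176 / 33000000000 = 0.338667 μs.
Propagation delay = d/s = 223000 m / 210000000 m/s = 1061.9 μs.
Total = 1060 μs.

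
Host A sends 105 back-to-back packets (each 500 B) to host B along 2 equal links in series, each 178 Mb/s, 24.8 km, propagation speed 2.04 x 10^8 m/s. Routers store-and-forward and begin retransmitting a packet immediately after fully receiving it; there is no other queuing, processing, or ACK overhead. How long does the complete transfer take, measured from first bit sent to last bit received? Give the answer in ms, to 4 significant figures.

Per-hop transmission t_tx = L/R = 4000/178000000 = 0.0224719 ms.
Per-hop propagation t_prop = 24800/204000000 = 0.121569 ms.
Pipeline fill: first packet needs 2·t_tx to clear all hops; remaining 104 packets each add one t_tx.
Total = (2+105-1)·t_tx + 2·t_prop = 106·0.0224719 + 2·0.121569 = 2.625 ms.

2.625 ms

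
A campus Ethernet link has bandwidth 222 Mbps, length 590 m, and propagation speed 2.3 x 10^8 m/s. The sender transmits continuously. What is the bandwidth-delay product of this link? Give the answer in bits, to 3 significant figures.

Propagation delay = 590 / 2.3e+08 = 2.56522e-06 s.
BDP = R × t_prop = 222000000 × 2.56522e-06 = 569.478 bits.

569 bits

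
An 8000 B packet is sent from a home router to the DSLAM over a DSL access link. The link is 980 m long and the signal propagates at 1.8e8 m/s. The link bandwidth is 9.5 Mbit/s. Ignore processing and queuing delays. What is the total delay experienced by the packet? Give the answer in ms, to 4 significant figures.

6.742 ms

L = 8000 × 8 = 64000 bits.
Transmission delay = L/R = 64000 / 9500000 = 6.73684 ms.
Propagation delay = d/s = 980 m / 180000000 m/s = 0.00544444 ms.
Total = 6.742 ms.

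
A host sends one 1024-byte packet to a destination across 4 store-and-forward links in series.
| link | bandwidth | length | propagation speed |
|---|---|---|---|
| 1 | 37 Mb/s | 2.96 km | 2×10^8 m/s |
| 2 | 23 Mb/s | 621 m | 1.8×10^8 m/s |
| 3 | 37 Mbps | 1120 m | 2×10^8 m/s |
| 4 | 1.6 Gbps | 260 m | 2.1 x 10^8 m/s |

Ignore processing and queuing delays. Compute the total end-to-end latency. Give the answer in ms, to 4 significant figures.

L = 1024 × 8 = 8192 bits.
Transmission delays (L/R per hop): 0.221405, 0.356174, 0.221405, 0.00512 ms; sum = 0.804105 ms.
Propagation delays (d/s per hop): 0.0148, 0.00345, 0.0056, 0.0012381 ms; sum = 0.0250881 ms.
End-to-end = 0.8292 ms.

0.8292 ms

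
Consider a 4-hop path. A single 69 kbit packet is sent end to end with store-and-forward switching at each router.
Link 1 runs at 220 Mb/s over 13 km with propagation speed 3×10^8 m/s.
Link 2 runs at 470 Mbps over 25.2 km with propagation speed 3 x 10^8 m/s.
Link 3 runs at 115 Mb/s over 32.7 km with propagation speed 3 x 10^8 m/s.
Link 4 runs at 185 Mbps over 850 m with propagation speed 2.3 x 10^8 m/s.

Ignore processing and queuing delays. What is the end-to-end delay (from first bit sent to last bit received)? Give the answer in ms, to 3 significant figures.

1.67 ms

L = 69000 bits.
Transmission delays (L/R per hop): 0.313636, 0.146809, 0.6, 0.372973 ms; sum = 1.43342 ms.
Propagation delays (d/s per hop): 0.0433333, 0.084, 0.109, 0.00369565 ms; sum = 0.240029 ms.
End-to-end = 1.67 ms.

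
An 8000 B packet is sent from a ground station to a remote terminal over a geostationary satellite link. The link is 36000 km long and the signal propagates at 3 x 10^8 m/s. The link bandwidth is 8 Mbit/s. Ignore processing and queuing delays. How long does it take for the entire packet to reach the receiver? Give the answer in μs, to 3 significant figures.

128000 μs

L = 8000 × 8 = 64000 bits.
Transmission delay = L/R = 64000 / 8000000 = 8000 μs.
Propagation delay = d/s = 36000000 m / 300000000 m/s = 120000 μs.
Total = 128000 μs.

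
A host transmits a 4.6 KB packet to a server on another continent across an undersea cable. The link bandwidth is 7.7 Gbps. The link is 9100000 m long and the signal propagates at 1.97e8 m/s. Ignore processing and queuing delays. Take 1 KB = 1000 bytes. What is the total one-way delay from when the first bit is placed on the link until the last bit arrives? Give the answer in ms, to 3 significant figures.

46.2 ms

L = 36800 bits.
Transmission delay = L/R = 36800 / 7700000000 = 0.00477922 ms.
Propagation delay = d/s = 9100000 m / 197000000 m/s = 46.1929 ms.
Total = 46.2 ms.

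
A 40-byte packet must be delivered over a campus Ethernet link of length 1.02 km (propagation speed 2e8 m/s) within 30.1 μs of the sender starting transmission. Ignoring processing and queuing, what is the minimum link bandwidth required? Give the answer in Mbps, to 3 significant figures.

L = 320 bits.
Propagation delay = 1020 / 200000000 = 5.1 μs.
Transmission budget = 30.1 − 5.1 = 25 μs.
R ≥ L / t_tx = 320 bits / 2.5e-05 s = 12.8 Mbps.

12.8 Mbps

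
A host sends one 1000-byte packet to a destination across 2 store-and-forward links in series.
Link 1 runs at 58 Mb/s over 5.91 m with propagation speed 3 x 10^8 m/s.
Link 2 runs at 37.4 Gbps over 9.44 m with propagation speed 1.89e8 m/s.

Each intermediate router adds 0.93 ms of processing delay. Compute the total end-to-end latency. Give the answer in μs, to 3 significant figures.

1070 μs

L = 1000 × 8 = 8000 bits.
Transmission delays (L/R per hop): 137.931, 0.213904 μs; sum = 138.145 μs.
Propagation delays (d/s per hop): 0.0197, 0.0499471 μs; sum = 0.0696471 μs.
Processing at 1 router(s): 1 × 0.93 ms = 930 μs.
End-to-end = 1070 μs.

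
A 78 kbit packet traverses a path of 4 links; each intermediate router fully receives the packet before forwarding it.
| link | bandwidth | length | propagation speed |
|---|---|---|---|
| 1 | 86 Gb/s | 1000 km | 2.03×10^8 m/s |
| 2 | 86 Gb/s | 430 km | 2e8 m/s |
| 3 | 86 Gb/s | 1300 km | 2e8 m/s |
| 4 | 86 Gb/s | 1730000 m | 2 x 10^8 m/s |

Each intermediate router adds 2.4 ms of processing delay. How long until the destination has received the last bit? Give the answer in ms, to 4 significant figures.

L = 78000 bits.
Transmission delay per hop = L/R = 78000/86000000000 = 0.000906977 ms; 4 hops → 0.00362791 ms.
Propagation delays (d/s per hop): 4.92611, 2.15, 6.5, 8.65 ms; sum = 22.2261 ms.
Processing at 3 router(s): 3 × 2.4 ms = 7.2 ms.
End-to-end = 29.43 ms.

29.43 ms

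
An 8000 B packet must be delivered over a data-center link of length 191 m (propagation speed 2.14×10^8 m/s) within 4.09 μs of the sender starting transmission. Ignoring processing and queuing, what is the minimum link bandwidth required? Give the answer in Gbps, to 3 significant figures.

20.0 Gbps

L = 64000 bits.
Propagation delay = 191 / 214000000 = 0.892523 μs.
Transmission budget = 4.09 − 0.892523 = 3.19748 μs.
R ≥ L / t_tx = 64000 bits / 3.19748e-06 s = 20.0 Gbps.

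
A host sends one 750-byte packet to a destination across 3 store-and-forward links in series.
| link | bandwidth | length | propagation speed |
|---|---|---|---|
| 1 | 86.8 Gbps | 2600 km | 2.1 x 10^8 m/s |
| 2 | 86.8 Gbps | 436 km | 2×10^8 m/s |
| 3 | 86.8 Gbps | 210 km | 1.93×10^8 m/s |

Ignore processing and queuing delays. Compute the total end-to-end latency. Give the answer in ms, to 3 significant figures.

L = 750 × 8 = 6000 bits.
Transmission delay per hop = L/R = 6000/86800000000 = 6.91244e-05 ms; 3 hops → 0.000207373 ms.
Propagation delays (d/s per hop): 12.381, 2.18, 1.08808 ms; sum = 15.649 ms.
End-to-end = 15.6 ms.

15.6 ms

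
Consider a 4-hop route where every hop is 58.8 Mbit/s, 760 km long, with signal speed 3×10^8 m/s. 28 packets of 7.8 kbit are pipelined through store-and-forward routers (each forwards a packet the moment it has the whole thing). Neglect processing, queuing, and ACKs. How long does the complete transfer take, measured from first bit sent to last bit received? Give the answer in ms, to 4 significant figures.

14.25 ms

Per-hop transmission t_tx = L/R = 7800/58800000 = 0.132653 ms.
Per-hop propagation t_prop = 760000/300000000 = 2.53333 ms.
Pipeline fill: first packet needs 4·t_tx to clear all hops; remaining 27 packets each add one t_tx.
Total = (4+28-1)·t_tx + 4·t_prop = 31·0.132653 + 4·2.53333 = 14.25 ms.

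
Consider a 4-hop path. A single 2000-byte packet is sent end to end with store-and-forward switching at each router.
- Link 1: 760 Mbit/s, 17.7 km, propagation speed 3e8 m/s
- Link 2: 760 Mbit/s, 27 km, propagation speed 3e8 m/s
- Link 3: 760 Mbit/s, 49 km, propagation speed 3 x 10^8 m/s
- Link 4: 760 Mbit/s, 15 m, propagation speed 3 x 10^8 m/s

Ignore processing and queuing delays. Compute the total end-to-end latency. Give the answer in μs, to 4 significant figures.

396.6 μs

L = 2000 × 8 = 16000 bits.
Transmission delay per hop = L/R = 16000/760000000 = 21.0526 μs; 4 hops → 84.2105 μs.
Propagation delays (d/s per hop): 59, 90, 163.333, 0.05 μs; sum = 312.383 μs.
End-to-end = 396.6 μs.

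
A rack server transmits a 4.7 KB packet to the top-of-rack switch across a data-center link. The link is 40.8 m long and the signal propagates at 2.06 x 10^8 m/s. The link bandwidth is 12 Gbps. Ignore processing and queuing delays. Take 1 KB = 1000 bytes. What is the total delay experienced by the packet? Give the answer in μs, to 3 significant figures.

L = 37600 bits.
Transmission delay = L/R = 37600 / 12000000000 = 3.13333 μs.
Propagation delay = d/s = 40.8 m / 206000000 m/s = 0.198058 μs.
Total = 3.33 μs.

3.33 μs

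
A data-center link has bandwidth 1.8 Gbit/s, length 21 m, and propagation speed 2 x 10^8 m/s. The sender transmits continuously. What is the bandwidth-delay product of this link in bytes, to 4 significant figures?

23.63 bytes

Propagation delay = 21 / 200000000 = 1.05e-07 s.
BDP = R × t_prop = 1800000000 × 1.05e-07 = 189 bits.
In bytes: 189/8 = 23.63 bytes.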